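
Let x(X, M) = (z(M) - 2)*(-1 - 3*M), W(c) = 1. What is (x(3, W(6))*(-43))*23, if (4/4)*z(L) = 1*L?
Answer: -3956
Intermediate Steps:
z(L) = L (z(L) = 1*L = L)
x(X, M) = (-1 - 3*M)*(-2 + M) (x(X, M) = (M - 2)*(-1 - 3*M) = (-2 + M)*(-1 - 3*M) = (-1 - 3*M)*(-2 + M))
(x(3, W(6))*(-43))*23 = ((2 - 3*1² + 5*1)*(-43))*23 = ((2 - 3*1 + 5)*(-43))*23 = ((2 - 3 + 5)*(-43))*23 = (4*(-43))*23 = -172*23 = -3956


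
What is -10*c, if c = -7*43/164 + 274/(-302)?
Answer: 339595/12382 ≈ 27.427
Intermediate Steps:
c = -67919/24764 (c = -301*1/164 + 274*(-1/302) = -301/164 - 137/151 = -67919/24764 ≈ -2.7426)
-10*c = -10*(-67919/24764) = 339595/12382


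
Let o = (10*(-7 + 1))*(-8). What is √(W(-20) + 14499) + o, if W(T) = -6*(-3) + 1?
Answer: 480 + √14518 ≈ 600.49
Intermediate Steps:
W(T) = 19 (W(T) = 18 + 1 = 19)
o = 480 (o = (10*(-6))*(-8) = -60*(-8) = 480)
√(W(-20) + 14499) + o = √(19 + 14499) + 480 = √14518 + 480 = 480 + √14518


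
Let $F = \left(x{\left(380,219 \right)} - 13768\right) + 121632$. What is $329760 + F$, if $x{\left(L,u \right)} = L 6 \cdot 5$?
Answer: $449024$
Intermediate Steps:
$x{\left(L,u \right)} = 30 L$ ($x{\left(L,u \right)} = 6 L 5 = 30 L$)
$F = 119264$ ($F = \left(30 \cdot 380 - 13768\right) + 121632 = \left(11400 - 13768\right) + 121632 = -2368 + 121632 = 119264$)
$329760 + F = 329760 + 119264 = 449024$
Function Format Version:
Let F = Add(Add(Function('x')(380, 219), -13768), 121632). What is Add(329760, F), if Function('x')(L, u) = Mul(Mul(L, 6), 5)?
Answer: 449024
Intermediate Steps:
Function('x')(L, u) = Mul(30, L) (Function('x')(L, u) = Mul(Mul(6, L), 5) = Mul(30, L))
F = 119264 (F = Add(Add(Mul(30, 380), -13768), 121632) = Add(Add(11400, -13768), 121632) = Add(-2368, 121632) = 119264)
Add(329760, F) = Add(329760, 119264) = 449024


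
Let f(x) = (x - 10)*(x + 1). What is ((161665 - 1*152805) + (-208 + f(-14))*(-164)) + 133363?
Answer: 125167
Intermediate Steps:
f(x) = (1 + x)*(-10 + x) (f(x) = (-10 + x)*(1 + x) = (1 + x)*(-10 + x))
((161665 - 1*152805) + (-208 + f(-14))*(-164)) + 133363 = ((161665 - 1*152805) + (-208 + (-10 + (-14)² - 9*(-14)))*(-164)) + 133363 = ((161665 - 152805) + (-208 + (-10 + 196 + 126))*(-164)) + 133363 = (8860 + (-208 + 312)*(-164)) + 133363 = (8860 + 104*(-164)) + 133363 = (8860 - 17056) + 133363 = -8196 + 133363 = 125167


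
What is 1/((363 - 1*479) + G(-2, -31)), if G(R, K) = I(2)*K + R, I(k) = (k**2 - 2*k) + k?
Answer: -1/180 ≈ -0.0055556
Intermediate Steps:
I(k) = k**2 - k
G(R, K) = R + 2*K (G(R, K) = (2*(-1 + 2))*K + R = (2*1)*K + R = 2*K + R = R + 2*K)
1/((363 - 1*479) + G(-2, -31)) = 1/((363 - 1*479) + (-2 + 2*(-31))) = 1/((363 - 479) + (-2 - 62)) = 1/(-116 - 64) = 1/(-180) = -1/180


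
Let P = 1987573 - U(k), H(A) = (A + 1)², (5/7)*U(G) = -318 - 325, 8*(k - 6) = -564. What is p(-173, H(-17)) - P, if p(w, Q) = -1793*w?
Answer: -8391421/5 ≈ -1.6783e+6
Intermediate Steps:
k = -129/2 (k = 6 + (⅛)*(-564) = 6 - 141/2 = -129/2 ≈ -64.500)
U(G) = -4501/5 (U(G) = 7*(-318 - 325)/5 = (7/5)*(-643) = -4501/5)
H(A) = (1 + A)²
P = 9942366/5 (P = 1987573 - 1*(-4501/5) = 1987573 + 4501/5 = 9942366/5 ≈ 1.9885e+6)
p(-173, H(-17)) - P = -1793*(-173) - 1*9942366/5 = 310189 - 9942366/5 = -8391421/5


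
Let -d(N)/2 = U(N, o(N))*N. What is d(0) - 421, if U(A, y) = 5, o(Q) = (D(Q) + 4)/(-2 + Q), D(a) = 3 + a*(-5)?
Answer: -421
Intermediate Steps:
D(a) = 3 - 5*a
o(Q) = (7 - 5*Q)/(-2 + Q) (o(Q) = ((3 - 5*Q) + 4)/(-2 + Q) = (7 - 5*Q)/(-2 + Q))
d(N) = -10*N
d(0) - 421 = -10*0 - 421 = 0 - 421 = -421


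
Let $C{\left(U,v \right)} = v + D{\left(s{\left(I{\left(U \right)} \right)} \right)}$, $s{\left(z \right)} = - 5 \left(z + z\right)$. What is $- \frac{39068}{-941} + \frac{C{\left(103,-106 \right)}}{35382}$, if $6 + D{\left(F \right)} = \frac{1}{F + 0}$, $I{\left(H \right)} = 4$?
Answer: $\frac{55287942419}{1331778480} \approx 41.514$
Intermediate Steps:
$s{\left(z \right)} = - 10 z$ ($s{\left(z \right)} = - 5 \cdot 2 z = - 10 z$)
$D{\left(F \right)} = -6 + \frac{1}{F}$ ($D{\left(F \right)} = -6 + \frac{1}{F + 0} = -6 + \frac{1}{F}$)
$C{\left(U,v \right)} = - \frac{241}{40} + v$ ($C{\left(U,v \right)} = v - \left(6 - \frac{1}{\left(-10\right) 4}\right) = v - \left(6 - \frac{1}{-40}\right) = v - \frac{241}{40} = - \frac{241}{40} + v$)
$- \frac{39068}{-941} + \frac{C{\left(103,-106 \right)}}{35382} = - \frac{39068}{-941} + \frac{- \frac{241}{40} - 106}{35382} = \left(-39068\right) \left(- \frac{1}{941}\right) - \frac{4481}{1415280} = \frac{39068}{941} - \frac{4481}{1415280} = \frac{55287942419}{1331778480}$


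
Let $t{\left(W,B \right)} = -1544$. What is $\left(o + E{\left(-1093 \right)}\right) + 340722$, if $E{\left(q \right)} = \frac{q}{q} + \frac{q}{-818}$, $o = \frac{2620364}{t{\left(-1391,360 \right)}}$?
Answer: $\frac{26761790816}{78937} \approx 3.3903 \cdot 10^{5}$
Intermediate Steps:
$o = - \frac{655091}{386}$ ($o = \frac{2620364}{-1544} = 2620364 \left(- \frac{1}{1544}\right) = - \frac{655091}{386} \approx -1697.1$)
$E{\left(q \right)} = 1 - \frac{q}{818}$ ($E{\left(q \right)} = 1 + q \left(- \frac{1}{818}\right) = 1 - \frac{q}{818}$)
$\left(o + E{\left(-1093 \right)}\right) + 340722 = \left(- \frac{655091}{386} + \left(1 - - \frac{1093}{818}\right)\right) + 340722 = \left(- \frac{655091}{386} + \left(1 + \frac{1093}{818}\right)\right) + 340722 = \left(- \frac{655091}{386} + \frac{1911}{818}\right) + 340722 = - \frac{133781698}{78937} + 340722 = \frac{26761790816}{78937}$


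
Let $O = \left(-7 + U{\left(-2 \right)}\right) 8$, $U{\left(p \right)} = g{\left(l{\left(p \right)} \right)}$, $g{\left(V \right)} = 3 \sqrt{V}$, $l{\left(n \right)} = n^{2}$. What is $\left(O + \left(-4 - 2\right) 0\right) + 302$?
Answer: $294$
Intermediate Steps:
$U{\left(p \right)} = 3 \sqrt{p^{2}}$
$O = -8$ ($O = \left(-7 + 3 \sqrt{\left(-2\right)^{2}}\right) 8 = \left(-7 + 3 \sqrt{4}\right) 8 = \left(-7 + 3 \cdot 2\right) 8 = \left(-7 + 6\right) 8 = \left(-1\right) 8 = -8$)
$\left(O + \left(-4 - 2\right) 0\right) + 302 = \left(-8 + \left(-4 - 2\right) 0\right) + 302 = \left(-8 - 0\right) + 302 = \left(-8 + 0\right) + 302 = -8 + 302 = 294$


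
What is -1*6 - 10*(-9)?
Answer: 84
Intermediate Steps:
-1*6 - 10*(-9) = -6 + 90 = 84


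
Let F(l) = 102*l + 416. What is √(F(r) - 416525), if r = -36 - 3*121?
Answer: 13*I*√2703 ≈ 675.88*I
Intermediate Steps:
r = -399 (r = -36 - 1*363 = -36 - 363 = -399)
F(l) = 416 + 102*l
√(F(r) - 416525) = √((416 + 102*(-399)) - 416525) = √((416 - 40698) - 416525) = √(-40282 - 416525) = √(-456807) = 13*I*√2703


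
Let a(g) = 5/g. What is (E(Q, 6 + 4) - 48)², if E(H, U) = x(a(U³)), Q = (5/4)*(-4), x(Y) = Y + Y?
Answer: 23030401/10000 ≈ 2303.0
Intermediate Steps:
x(Y) = 2*Y
Q = -5 (Q = (5*(¼))*(-4) = (5/4)*(-4) = -5)
E(H, U) = 10/U³ (E(H, U) = 2*(5/(U³)) = 2*(5/U³) = 10/U³)
(E(Q, 6 + 4) - 48)² = (10/(6 + 4)³ - 48)² = (10/10³ - 48)² = (10*(1/1000) - 48)² = (1/100 - 48)² = (-4799/100)² = 23030401/10000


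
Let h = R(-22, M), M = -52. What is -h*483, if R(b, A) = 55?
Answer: -26565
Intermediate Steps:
h = 55
-h*483 = -55*483 = -1*26565 = -26565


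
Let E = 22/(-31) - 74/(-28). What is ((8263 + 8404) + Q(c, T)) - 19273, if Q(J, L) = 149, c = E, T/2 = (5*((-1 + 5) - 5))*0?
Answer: -2457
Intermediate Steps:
T = 0 (T = 2*((5*((-1 + 5) - 5))*0) = 2*((5*(4 - 5))*0) = 2*((5*(-1))*0) = 2*(-5*0) = 2*0 = 0)
E = 839/434 (E = 22*(-1/31) - 74*(-1/28) = -22/31 + 37/14 = 839/434 ≈ 1.9332)
c = 839/434 ≈ 1.9332
((8263 + 8404) + Q(c, T)) - 19273 = ((8263 + 8404) + 149) - 19273 = (16667 + 149) - 19273 = 16816 - 19273 = -2457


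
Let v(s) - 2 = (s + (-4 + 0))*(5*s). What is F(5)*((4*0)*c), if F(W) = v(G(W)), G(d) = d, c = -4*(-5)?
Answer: 0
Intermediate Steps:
c = 20
v(s) = 2 + 5*s*(-4 + s) (v(s) = 2 + (s + (-4 + 0))*(5*s) = 2 + (s - 4)*(5*s) = 2 + (-4 + s)*(5*s) = 2 + 5*s*(-4 + s))
F(W) = 2 - 20*W + 5*W**2
F(5)*((4*0)*c) = (2 - 20*5 + 5*5**2)*((4*0)*20) = (2 - 100 + 5*25)*(0*20) = (2 - 100 + 125)*0 = 27*0 = 0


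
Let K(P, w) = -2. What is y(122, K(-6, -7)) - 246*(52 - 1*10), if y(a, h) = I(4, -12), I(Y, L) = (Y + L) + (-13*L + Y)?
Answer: -10180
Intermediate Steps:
I(Y, L) = -12*L + 2*Y (I(Y, L) = (L + Y) + (Y - 13*L) = -12*L + 2*Y)
y(a, h) = 152 (y(a, h) = -12*(-12) + 2*4 = 144 + 8 = 152)
y(122, K(-6, -7)) - 246*(52 - 1*10) = 152 - 246*(52 - 1*10) = 152 - 246*(52 - 10) = 152 - 246*42 = 152 - 10332 = -10180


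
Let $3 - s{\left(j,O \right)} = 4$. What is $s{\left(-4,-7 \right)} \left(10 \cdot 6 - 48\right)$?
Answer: $-12$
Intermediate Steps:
$s{\left(j,O \right)} = -1$ ($s{\left(j,O \right)} = 3 - 4 = -1$)
$s{\left(-4,-7 \right)} \left(10 \cdot 6 - 48\right) = - (10 \cdot 6 - 48) = - (60 - 48) = \left(-1\right) 12 = -12$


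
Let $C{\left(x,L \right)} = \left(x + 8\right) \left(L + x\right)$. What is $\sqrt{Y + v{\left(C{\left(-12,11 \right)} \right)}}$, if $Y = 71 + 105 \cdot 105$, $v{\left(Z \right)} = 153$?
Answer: $\sqrt{11249} \approx 106.06$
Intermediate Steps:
$C{\left(x,L \right)} = \left(8 + x\right) \left(L + x\right)$
$Y = 11096$ ($Y = 71 + 11025 = 11096$)
$\sqrt{Y + v{\left(C{\left(-12,11 \right)} \right)}} = \sqrt{11096 + 153} = \sqrt{11249}$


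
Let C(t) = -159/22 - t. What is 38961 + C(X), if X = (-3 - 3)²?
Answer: 856191/22 ≈ 38918.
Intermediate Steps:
X = 36 (X = (-6)² = 36)
C(t) = -159/22 - t (C(t) = -159*1/22 - t = -159/22 - t)
38961 + C(X) = 38961 + (-159/22 - 1*36) = 38961 + (-159/22 - 36) = 38961 - 951/22 = 856191/22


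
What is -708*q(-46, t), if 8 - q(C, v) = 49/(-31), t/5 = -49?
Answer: -210276/31 ≈ -6783.1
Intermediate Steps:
t = -245 (t = 5*(-49) = -245)
q(C, v) = 297/31 (q(C, v) = 8 - 49/(-31) = 8 - 49*(-1)/31 = 8 - 1*(-49/31) = 8 + 49/31 = 297/31)
-708*q(-46, t) = -708*297/31 = -210276/31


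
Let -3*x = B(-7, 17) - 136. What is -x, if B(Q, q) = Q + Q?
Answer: -50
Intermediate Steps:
B(Q, q) = 2*Q
x = 50 (x = -(2*(-7) - 136)/3 = -(-14 - 136)/3 = -⅓*(-150) = 50)
-x = -1*50 = -50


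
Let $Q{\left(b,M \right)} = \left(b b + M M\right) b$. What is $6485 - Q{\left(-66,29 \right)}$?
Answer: $349487$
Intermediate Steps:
$Q{\left(b,M \right)} = b \left(M^{2} + b^{2}\right)$ ($Q{\left(b,M \right)} = \left(b^{2} + M^{2}\right) b = \left(M^{2} + b^{2}\right) b = b \left(M^{2} + b^{2}\right)$)
$6485 - Q{\left(-66,29 \right)} = 6485 - - 66 \left(29^{2} + \left(-66\right)^{2}\right) = 6485 - - 66 \left(841 + 4356\right) = 6485 - \left(-66\right) 5197 = 6485 - -343002 = 6485 + 343002 = 349487$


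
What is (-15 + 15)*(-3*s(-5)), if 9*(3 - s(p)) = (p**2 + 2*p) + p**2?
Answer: 0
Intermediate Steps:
s(p) = 3 - 2*p/9 - 2*p**2/9 (s(p) = 3 - ((p**2 + 2*p) + p**2)/9 = 3 - (2*p + 2*p**2)/9 = 3 + (-2*p/9 - 2*p**2/9) = 3 - 2*p/9 - 2*p**2/9)
(-15 + 15)*(-3*s(-5)) = (-15 + 15)*(-3*(3 - 2/9*(-5) - 2/9*(-5)**2)) = 0*(-3*(3 + 10/9 - 2/9*25)) = 0*(-3*(3 + 10/9 - 50/9)) = 0*(-3*(-13/9)) = 0*(13/3) = 0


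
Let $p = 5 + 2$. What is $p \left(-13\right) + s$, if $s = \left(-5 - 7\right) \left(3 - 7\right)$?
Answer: $-43$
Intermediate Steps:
$p = 7$
$s = 48$ ($s = \left(-12\right) \left(-4\right) = 48$)
$p \left(-13\right) + s = 7 \left(-13\right) + 48 = -91 + 48 = -43$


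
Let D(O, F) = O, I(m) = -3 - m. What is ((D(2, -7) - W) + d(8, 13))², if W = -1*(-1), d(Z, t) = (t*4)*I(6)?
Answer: 218089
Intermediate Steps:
d(Z, t) = -36*t (d(Z, t) = (t*4)*(-3 - 1*6) = (4*t)*(-3 - 6) = (4*t)*(-9) = -36*t)
W = 1
((D(2, -7) - W) + d(8, 13))² = ((2 - 1*1) - 36*13)² = ((2 - 1) - 468)² = (1 - 468)² = (-467)² = 218089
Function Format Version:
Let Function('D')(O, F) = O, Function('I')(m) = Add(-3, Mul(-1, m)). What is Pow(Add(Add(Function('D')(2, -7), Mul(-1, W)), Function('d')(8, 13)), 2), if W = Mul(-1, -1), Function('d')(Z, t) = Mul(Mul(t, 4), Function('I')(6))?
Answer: 218089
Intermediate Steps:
Function('d')(Z, t) = Mul(-36, t) (Function('d')(Z, t) = Mul(Mul(t, 4), Add(-3, Mul(-1, 6))) = Mul(Mul(4, t), Add(-3, -6)) = Mul(Mul(4, t), -9) = Mul(-36, t))
W = 1
Pow(Add(Add(Function('D')(2, -7), Mul(-1, W)), Function('d')(8, 13)), 2) = Pow(Add(Add(2, Mul(-1, 1)), Mul(-36, 13)), 2) = Pow(Add(Add(2, -1), -468), 2) = Pow(Add(1, -468), 2) = Pow(-467, 2) = 218089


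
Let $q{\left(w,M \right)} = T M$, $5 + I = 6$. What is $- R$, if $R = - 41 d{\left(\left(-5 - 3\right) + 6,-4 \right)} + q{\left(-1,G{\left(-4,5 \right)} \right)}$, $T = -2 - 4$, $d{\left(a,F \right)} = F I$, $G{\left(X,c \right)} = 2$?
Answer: $-152$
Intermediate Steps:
$I = 1$ ($I = -5 + 6 = 1$)
$d{\left(a,F \right)} = F$ ($d{\left(a,F \right)} = F 1 = F$)
$T = -6$ ($T = -2 - 4 = -6$)
$q{\left(w,M \right)} = - 6 M$
$R = 152$ ($R = \left(-41\right) \left(-4\right) - 12 = 164 - 12 = 152$)
$- R = \left(-1\right) 152 = -152$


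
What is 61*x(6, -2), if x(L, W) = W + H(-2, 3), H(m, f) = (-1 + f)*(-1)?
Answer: -244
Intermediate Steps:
H(m, f) = 1 - f
x(L, W) = -2 + W (x(L, W) = W + (1 - 1*3) = W + (1 - 3) = W - 2 = -2 + W)
61*x(6, -2) = 61*(-2 - 2) = 61*(-4) = -244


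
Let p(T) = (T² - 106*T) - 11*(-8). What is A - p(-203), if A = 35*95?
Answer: -59490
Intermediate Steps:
A = 3325
p(T) = 88 + T² - 106*T (p(T) = (T² - 106*T) + 88 = 88 + T² - 106*T)
A - p(-203) = 3325 - (88 + (-203)² - 106*(-203)) = 3325 - (88 + 41209 + 21518) = 3325 - 1*62815 = 3325 - 62815 = -59490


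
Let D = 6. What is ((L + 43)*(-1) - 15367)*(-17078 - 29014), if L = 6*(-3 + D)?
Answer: 711107376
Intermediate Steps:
L = 18 (L = 6*(-3 + 6) = 6*3 = 18)
((L + 43)*(-1) - 15367)*(-17078 - 29014) = ((18 + 43)*(-1) - 15367)*(-17078 - 29014) = (61*(-1) - 15367)*(-46092) = (-61 - 15367)*(-46092) = -15428*(-46092) = 711107376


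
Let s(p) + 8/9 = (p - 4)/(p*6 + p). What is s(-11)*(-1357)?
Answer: 652717/693 ≈ 941.87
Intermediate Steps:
s(p) = -8/9 + (-4 + p)/(7*p) (s(p) = -8/9 + (p - 4)/(p*6 + p) = -8/9 + (-4 + p)/(6*p + p) = -8/9 + (-4 + p)/((7*p)) = -8/9 + (-4 + p)*(1/(7*p)) = -8/9 + (-4 + p)/(7*p))
s(-11)*(-1357) = ((1/63)*(-36 - 47*(-11))/(-11))*(-1357) = ((1/63)*(-1/11)*(-36 + 517))*(-1357) = ((1/63)*(-1/11)*481)*(-1357) = -481/693*(-1357) = 652717/693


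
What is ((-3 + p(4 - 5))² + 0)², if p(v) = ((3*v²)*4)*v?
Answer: 50625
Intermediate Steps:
p(v) = 12*v³ (p(v) = (12*v²)*v = 12*v³)
((-3 + p(4 - 5))² + 0)² = ((-3 + 12*(4 - 5)³)² + 0)² = ((-3 + 12*(-1)³)² + 0)² = ((-3 + 12*(-1))² + 0)² = ((-3 - 12)² + 0)² = ((-15)² + 0)² = (225 + 0)² = 225² = 50625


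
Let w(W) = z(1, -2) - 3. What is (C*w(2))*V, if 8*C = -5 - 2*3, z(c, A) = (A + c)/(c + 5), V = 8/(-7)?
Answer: -209/42 ≈ -4.9762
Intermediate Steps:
V = -8/7 (V = 8*(-1/7) = -8/7 ≈ -1.1429)
z(c, A) = (A + c)/(5 + c)
C = -11/8 (C = (-5 - 2*3)/8 = (-5 - 6)/8 = (1/8)*(-11) = -11/8 ≈ -1.3750)
w(W) = -19/6 (w(W) = (-2 + 1)/(5 + 1) - 3 = -1/6 - 3 = -19/6)
(C*w(2))*V = -11/8*(-19/6)*(-8/7) = (209/48)*(-8/7) = -209/42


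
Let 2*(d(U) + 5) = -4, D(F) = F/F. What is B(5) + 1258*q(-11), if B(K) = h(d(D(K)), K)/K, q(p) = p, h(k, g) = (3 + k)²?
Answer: -69174/5 ≈ -13835.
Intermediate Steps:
D(F) = 1
d(U) = -7 (d(U) = -5 + (½)*(-4) = -5 - 2 = -7)
B(K) = 16/K (B(K) = (3 - 7)²/K = (-4)²/K = 16/K)
B(5) + 1258*q(-11) = 16/5 + 1258*(-11) = 16*(⅕) - 13838 = 16/5 - 13838 = -69174/5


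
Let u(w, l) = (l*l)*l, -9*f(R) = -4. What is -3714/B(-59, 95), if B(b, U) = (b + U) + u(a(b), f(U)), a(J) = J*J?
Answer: -1353753/13154 ≈ -102.92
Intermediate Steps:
f(R) = 4/9 (f(R) = -1/9*(-4) = 4/9)
a(J) = J**2
u(w, l) = l**3 (u(w, l) = l**2*l = l**3)
B(b, U) = 64/729 + U + b (B(b, U) = (b + U) + (4/9)**3 = (U + b) + 64/729 = 64/729 + U + b)
-3714/B(-59, 95) = -3714/(64/729 + 95 - 59) = -3714/26308/729 = -3714*729/26308 = -1353753/13154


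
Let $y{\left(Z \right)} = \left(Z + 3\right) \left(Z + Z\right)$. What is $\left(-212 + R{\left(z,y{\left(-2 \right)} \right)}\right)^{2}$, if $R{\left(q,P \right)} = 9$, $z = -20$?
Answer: $41209$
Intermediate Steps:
$y{\left(Z \right)} = 2 Z \left(3 + Z\right)$ ($y{\left(Z \right)} = \left(3 + Z\right) 2 Z = 2 Z \left(3 + Z\right)$)
$\left(-212 + R{\left(z,y{\left(-2 \right)} \right)}\right)^{2} = \left(-212 + 9\right)^{2} = \left(-203\right)^{2} = 41209$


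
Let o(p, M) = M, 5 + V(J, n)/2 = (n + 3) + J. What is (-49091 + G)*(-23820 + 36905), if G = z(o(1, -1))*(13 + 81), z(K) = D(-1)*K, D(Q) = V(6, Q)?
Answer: -649735675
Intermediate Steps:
V(J, n) = -4 + 2*J + 2*n (V(J, n) = -10 + 2*((n + 3) + J) = -10 + 2*((3 + n) + J) = -10 + 2*(3 + J + n) = -10 + (6 + 2*J + 2*n) = -4 + 2*J + 2*n)
D(Q) = 8 + 2*Q (D(Q) = -4 + 2*6 + 2*Q = -4 + 12 + 2*Q = 8 + 2*Q)
z(K) = 6*K (z(K) = (8 + 2*(-1))*K = (8 - 2)*K = 6*K)
G = -564 (G = (6*(-1))*(13 + 81) = -6*94 = -564)
(-49091 + G)*(-23820 + 36905) = (-49091 - 564)*(-23820 + 36905) = -49655*13085 = -649735675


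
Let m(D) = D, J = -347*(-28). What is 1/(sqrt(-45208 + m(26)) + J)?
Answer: 4858/47222919 - I*sqrt(45182)/94445838 ≈ 0.00010287 - 2.2506e-6*I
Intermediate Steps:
J = 9716
1/(sqrt(-45208 + m(26)) + J) = 1/(sqrt(-45208 + 26) + 9716) = 1/(sqrt(-45182) + 9716) = 1/(I*sqrt(45182) + 9716) = 1/(9716 + I*sqrt(45182))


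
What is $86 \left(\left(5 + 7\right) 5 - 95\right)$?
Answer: $-3010$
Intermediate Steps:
$86 \left(\left(5 + 7\right) 5 - 95\right) = 86 \left(12 \cdot 5 - 95\right) = 86 \left(60 - 95\right) = 86 \left(-35\right) = -3010$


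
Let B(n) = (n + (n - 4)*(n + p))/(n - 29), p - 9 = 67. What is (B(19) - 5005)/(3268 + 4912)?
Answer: -25747/40900 ≈ -0.62951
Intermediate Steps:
p = 76 (p = 9 + 67 = 76)
B(n) = (n + (-4 + n)*(76 + n))/(-29 + n) (B(n) = (n + (n - 4)*(n + 76))/(n - 29) = (n + (-4 + n)*(76 + n))/(-29 + n))
(B(19) - 5005)/(3268 + 4912) = ((-304 + 19² + 73*19)/(-29 + 19) - 5005)/(3268 + 4912) = ((-304 + 361 + 1387)/(-10) - 5005)/8180 = (-⅒*1444 - 5005)*(1/8180) = (-722/5 - 5005)*(1/8180) = -25747/5*1/8180 = -25747/40900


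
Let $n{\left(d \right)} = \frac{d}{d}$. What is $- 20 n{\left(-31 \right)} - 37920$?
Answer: $-37940$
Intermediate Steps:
$n{\left(d \right)} = 1$
$- 20 n{\left(-31 \right)} - 37920 = \left(-20\right) 1 - 37920 = -20 - 37920 = -37940$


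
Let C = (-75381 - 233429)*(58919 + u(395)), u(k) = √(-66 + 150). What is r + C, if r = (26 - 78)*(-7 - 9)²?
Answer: -18194789702 - 617620*√21 ≈ -1.8198e+10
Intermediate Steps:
u(k) = 2*√21 (u(k) = √84 = 2*√21)
r = -13312 (r = -52*(-16)² = -52*256 = -13312)
C = -18194776390 - 617620*√21 (C = (-75381 - 233429)*(58919 + 2*√21) = -308810*(58919 + 2*√21) = -18194776390 - 617620*√21 ≈ -1.8198e+10)
r + C = -13312 + (-18194776390 - 617620*√21) = -18194789702 - 617620*√21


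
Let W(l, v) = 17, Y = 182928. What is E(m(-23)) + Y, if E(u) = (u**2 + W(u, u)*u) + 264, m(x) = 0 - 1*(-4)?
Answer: 183276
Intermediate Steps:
m(x) = 4 (m(x) = 0 + 4 = 4)
E(u) = 264 + u**2 + 17*u (E(u) = (u**2 + 17*u) + 264 = 264 + u**2 + 17*u)
E(m(-23)) + Y = (264 + 4**2 + 17*4) + 182928 = (264 + 16 + 68) + 182928 = 348 + 182928 = 183276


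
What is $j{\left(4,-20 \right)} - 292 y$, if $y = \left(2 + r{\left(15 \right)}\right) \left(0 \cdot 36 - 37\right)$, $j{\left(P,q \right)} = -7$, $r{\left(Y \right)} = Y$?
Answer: $183661$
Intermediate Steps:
$y = -629$ ($y = \left(2 + 15\right) \left(0 \cdot 36 - 37\right) = 17 \left(0 - 37\right) = 17 \left(-37\right) = -629$)
$j{\left(4,-20 \right)} - 292 y = -7 - -183668 = -7 + 183668 = 183661$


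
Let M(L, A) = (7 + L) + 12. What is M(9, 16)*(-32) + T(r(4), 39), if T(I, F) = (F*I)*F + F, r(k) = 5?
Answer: 6748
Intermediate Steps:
M(L, A) = 19 + L
T(I, F) = F + I*F² (T(I, F) = I*F² + F = F + I*F²)
M(9, 16)*(-32) + T(r(4), 39) = (19 + 9)*(-32) + 39*(1 + 39*5) = 28*(-32) + 39*(1 + 195) = -896 + 39*196 = -896 + 7644 = 6748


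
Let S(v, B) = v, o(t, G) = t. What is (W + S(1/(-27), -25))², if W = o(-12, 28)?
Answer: 105625/729 ≈ 144.89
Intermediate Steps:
W = -12
(W + S(1/(-27), -25))² = (-12 + 1/(-27))² = (-12 - 1/27)² = (-325/27)² = 105625/729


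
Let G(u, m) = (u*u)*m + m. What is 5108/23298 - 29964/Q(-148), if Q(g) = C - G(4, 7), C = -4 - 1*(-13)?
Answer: 15878708/58245 ≈ 272.62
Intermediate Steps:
G(u, m) = m + m*u² (G(u, m) = u²*m + m = m*u² + m = m + m*u²)
C = 9 (C = -4 + 13 = 9)
Q(g) = -110 (Q(g) = 9 - 7*(1 + 4²) = 9 - 7*(1 + 16) = 9 - 7*17 = 9 - 1*119 = 9 - 119 = -110)
5108/23298 - 29964/Q(-148) = 5108/23298 - 29964/(-110) = 5108*(1/23298) - 29964*(-1/110) = 2554/11649 + 1362/5 = 15878708/58245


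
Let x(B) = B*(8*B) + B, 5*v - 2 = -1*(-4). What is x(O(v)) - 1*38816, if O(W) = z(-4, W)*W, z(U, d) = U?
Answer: -965912/25 ≈ -38637.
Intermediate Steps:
v = 6/5 (v = 2/5 + (-1*(-4))/5 = 2/5 + (1/5)*4 = 2/5 + 4/5 = 6/5 ≈ 1.2000)
O(W) = -4*W
x(B) = B + 8*B**2 (x(B) = 8*B**2 + B = B + 8*B**2)
x(O(v)) - 1*38816 = (-4*6/5)*(1 + 8*(-4*6/5)) - 1*38816 = -24*(1 + 8*(-24/5))/5 - 38816 = -24*(1 - 192/5)/5 - 38816 = -24/5*(-187/5) - 38816 = 4488/25 - 38816 = -965912/25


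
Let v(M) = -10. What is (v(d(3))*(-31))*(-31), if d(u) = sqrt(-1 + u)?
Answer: -9610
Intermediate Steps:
(v(d(3))*(-31))*(-31) = -10*(-31)*(-31) = 310*(-31) = -9610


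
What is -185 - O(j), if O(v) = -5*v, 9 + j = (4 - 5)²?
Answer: -225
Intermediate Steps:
j = -8 (j = -9 + (4 - 5)² = -9 + (-1)² = -9 + 1 = -8)
-185 - O(j) = -185 - (-5)*(-8) = -185 - 1*40 = -185 - 40 = -225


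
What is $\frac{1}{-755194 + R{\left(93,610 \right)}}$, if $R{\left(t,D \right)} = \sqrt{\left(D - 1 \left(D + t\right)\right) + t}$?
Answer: $- \frac{1}{755194} \approx -1.3242 \cdot 10^{-6}$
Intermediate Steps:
$R{\left(t,D \right)} = 0$ ($R{\left(t,D \right)} = \sqrt{\left(D - \left(D + t\right)\right) + t} = \sqrt{- t + t} = \sqrt{0} = 0$)
$\frac{1}{-755194 + R{\left(93,610 \right)}} = \frac{1}{-755194 + 0} = \frac{1}{-755194} = - \frac{1}{755194}$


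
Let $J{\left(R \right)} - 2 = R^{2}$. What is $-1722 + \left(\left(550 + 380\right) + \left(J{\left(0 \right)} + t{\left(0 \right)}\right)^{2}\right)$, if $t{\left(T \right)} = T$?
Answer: $-788$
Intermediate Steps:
$J{\left(R \right)} = 2 + R^{2}$
$-1722 + \left(\left(550 + 380\right) + \left(J{\left(0 \right)} + t{\left(0 \right)}\right)^{2}\right) = -1722 + \left(\left(550 + 380\right) + \left(\left(2 + 0^{2}\right) + 0\right)^{2}\right) = -1722 + \left(930 + \left(\left(2 + 0\right) + 0\right)^{2}\right) = -1722 + \left(930 + \left(2 + 0\right)^{2}\right) = -1722 + \left(930 + 2^{2}\right) = -1722 + \left(930 + 4\right) = -1722 + 934 = -788$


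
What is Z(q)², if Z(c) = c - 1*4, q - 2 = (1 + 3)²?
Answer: 196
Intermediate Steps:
q = 18 (q = 2 + (1 + 3)² = 2 + 4² = 2 + 16 = 18)
Z(c) = -4 + c (Z(c) = c - 4 = -4 + c)
Z(q)² = (-4 + 18)² = 14² = 196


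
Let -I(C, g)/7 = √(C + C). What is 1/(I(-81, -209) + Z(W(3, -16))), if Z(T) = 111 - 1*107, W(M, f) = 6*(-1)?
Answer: 2/3977 + 63*I*√2/7954 ≈ 0.00050289 + 0.011201*I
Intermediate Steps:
W(M, f) = -6
Z(T) = 4 (Z(T) = 111 - 107 = 4)
I(C, g) = -7*√2*√C (I(C, g) = -7*√(C + C) = -7*√2*√C)
1/(I(-81, -209) + Z(W(3, -16))) = 1/(-7*√2*√(-81) + 4) = 1/(-7*√2*9*I + 4) = 1/(-63*I*√2 + 4) = 1/(4 - 63*I*√2)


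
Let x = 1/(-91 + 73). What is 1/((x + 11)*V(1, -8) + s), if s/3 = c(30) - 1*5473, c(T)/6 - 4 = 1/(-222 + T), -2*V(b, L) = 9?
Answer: -32/524683 ≈ -6.0989e-5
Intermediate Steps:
V(b, L) = -9/2 (V(b, L) = -½*9 = -9/2)
c(T) = 24 + 6/(-222 + T)
x = -1/18 (x = 1/(-18) = -1/18 ≈ -0.055556)
s = -523107/32 (s = 3*(6*(-887 + 4*30)/(-222 + 30) - 1*5473) = 3*(6*(-887 + 120)/(-192) - 5473) = 3*(6*(-1/192)*(-767) - 5473) = 3*(767/32 - 5473) = 3*(-174369/32) = -523107/32 ≈ -16347.)
1/((x + 11)*V(1, -8) + s) = 1/((-1/18 + 11)*(-9/2) - 523107/32) = 1/((197/18)*(-9/2) - 523107/32) = 1/(-197/4 - 523107/32) = 1/(-524683/32) = -32/524683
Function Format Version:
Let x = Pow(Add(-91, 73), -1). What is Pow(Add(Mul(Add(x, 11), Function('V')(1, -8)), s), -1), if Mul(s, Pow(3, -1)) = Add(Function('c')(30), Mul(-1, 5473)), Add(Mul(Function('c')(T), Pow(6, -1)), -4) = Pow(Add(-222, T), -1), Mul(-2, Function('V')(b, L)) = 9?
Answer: Rational(-32, 524683) ≈ -6.0989e-5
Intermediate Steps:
Function('V')(b, L) = Rational(-9, 2) (Function('V')(b, L) = Mul(Rational(-1, 2), 9) = Rational(-9, 2))
Function('c')(T) = Add(24, Mul(6, Pow(Add(-222, T), -1)))
x = Rational(-1, 18) (x = Pow(-18, -1) = Rational(-1, 18) ≈ -0.055556)
s = Rational(-523107, 32) (s = Mul(3, Add(Mul(6, Pow(Add(-222, 30), -1), Add(-887, Mul(4, 30))), Mul(-1, 5473))) = Mul(3, Add(Mul(6, Pow(-192, -1), Add(-887, 120)), -5473)) = Mul(3, Add(Mul(6, Rational(-1, 192), -767), -5473)) = Mul(3, Add(Rational(767, 32), -5473)) = Mul(3, Rational(-174369, 32)) = Rational(-523107, 32) ≈ -16347.)
Pow(Add(Mul(Add(x, 11), Function('V')(1, -8)), s), -1) = Pow(Add(Mul(Add(Rational(-1, 18), 11), Rational(-9, 2)), Rational(-523107, 32)), -1) = Pow(Add(Mul(Rational(197, 18), Rational(-9, 2)), Rational(-523107, 32)), -1) = Pow(Add(Rational(-197, 4), Rational(-523107, 32)), -1) = Pow(Rational(-524683, 32), -1) = Rational(-32, 524683)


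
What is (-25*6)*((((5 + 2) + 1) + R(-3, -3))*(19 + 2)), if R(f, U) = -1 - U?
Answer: -31500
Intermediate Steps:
(-25*6)*((((5 + 2) + 1) + R(-3, -3))*(19 + 2)) = (-25*6)*((((5 + 2) + 1) + (-1 - 1*(-3)))*(19 + 2)) = -150*((7 + 1) + (-1 + 3))*21 = -150*(8 + 2)*21 = -1500*21 = -150*210 = -31500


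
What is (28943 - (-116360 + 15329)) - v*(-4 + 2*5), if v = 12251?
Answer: 56468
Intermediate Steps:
(28943 - (-116360 + 15329)) - v*(-4 + 2*5) = (28943 - (-116360 + 15329)) - 12251*(-4 + 2*5) = (28943 - 1*(-101031)) - 12251*(-4 + 10) = (28943 + 101031) - 12251*6 = 129974 - 1*73506 = 129974 - 73506 = 56468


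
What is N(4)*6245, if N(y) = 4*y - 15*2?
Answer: -87430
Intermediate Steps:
N(y) = -30 + 4*y (N(y) = 4*y - 3*10 = 4*y - 30 = -30 + 4*y)
N(4)*6245 = (-30 + 4*4)*6245 = (-30 + 16)*6245 = -14*6245 = -87430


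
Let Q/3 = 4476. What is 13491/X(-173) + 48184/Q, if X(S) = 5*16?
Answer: 46252967/268560 ≈ 172.23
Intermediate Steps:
Q = 13428 (Q = 3*4476 = 13428)
X(S) = 80
13491/X(-173) + 48184/Q = 13491/80 + 48184/13428 = 13491*(1/80) + 48184*(1/13428) = 13491/80 + 12046/3357 = 46252967/268560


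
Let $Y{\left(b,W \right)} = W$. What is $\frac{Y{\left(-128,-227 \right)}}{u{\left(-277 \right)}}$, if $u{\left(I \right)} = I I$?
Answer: $- \frac{227}{76729} \approx -0.0029585$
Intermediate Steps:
$u{\left(I \right)} = I^{2}$
$\frac{Y{\left(-128,-227 \right)}}{u{\left(-277 \right)}} = - \frac{227}{\left(-277\right)^{2}} = - \frac{227}{76729}$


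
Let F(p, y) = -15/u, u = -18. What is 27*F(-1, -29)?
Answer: 45/2 ≈ 22.500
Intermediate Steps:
F(p, y) = ⅚ (F(p, y) = -15/(-18) = -15*(-1/18) = ⅚)
27*F(-1, -29) = 27*(⅚) = 45/2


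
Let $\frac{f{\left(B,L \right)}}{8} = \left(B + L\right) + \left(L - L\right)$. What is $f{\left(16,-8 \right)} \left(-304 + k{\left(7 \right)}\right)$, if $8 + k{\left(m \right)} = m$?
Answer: $-19520$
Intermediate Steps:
$k{\left(m \right)} = -8 + m$
$f{\left(B,L \right)} = 8 B + 8 L$ ($f{\left(B,L \right)} = 8 \left(\left(B + L\right) + \left(L - L\right)\right) = 8 \left(\left(B + L\right) + 0\right) = 8 \left(B + L\right) = 8 B + 8 L$)
$f{\left(16,-8 \right)} \left(-304 + k{\left(7 \right)}\right) = \left(8 \cdot 16 + 8 \left(-8\right)\right) \left(-304 + \left(-8 + 7\right)\right) = \left(128 - 64\right) \left(-304 - 1\right) = 64 \left(-305\right) = -19520$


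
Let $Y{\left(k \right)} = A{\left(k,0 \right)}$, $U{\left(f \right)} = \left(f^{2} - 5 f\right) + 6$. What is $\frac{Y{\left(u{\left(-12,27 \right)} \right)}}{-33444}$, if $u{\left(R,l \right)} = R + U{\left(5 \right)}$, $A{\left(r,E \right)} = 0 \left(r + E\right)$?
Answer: $0$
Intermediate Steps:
$U{\left(f \right)} = 6 + f^{2} - 5 f$
$A{\left(r,E \right)} = 0$ ($A{\left(r,E \right)} = 0 \left(E + r\right) = 0$)
$u{\left(R,l \right)} = 6 + R$ ($u{\left(R,l \right)} = R + \left(6 + 5^{2} - 25\right) = R + \left(6 + 25 - 25\right) = R + 6 = 6 + R$)
$Y{\left(k \right)} = 0$
$\frac{Y{\left(u{\left(-12,27 \right)} \right)}}{-33444} = \frac{0}{-33444} = 0 \left(- \frac{1}{33444}\right) = 0$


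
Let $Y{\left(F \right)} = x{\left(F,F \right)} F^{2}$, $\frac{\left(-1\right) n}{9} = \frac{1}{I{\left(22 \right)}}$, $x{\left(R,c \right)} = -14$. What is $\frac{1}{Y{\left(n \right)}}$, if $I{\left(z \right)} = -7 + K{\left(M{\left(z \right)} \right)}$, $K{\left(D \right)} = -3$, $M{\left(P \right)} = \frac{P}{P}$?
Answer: $- \frac{50}{567} \approx -0.088183$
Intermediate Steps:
$M{\left(P \right)} = 1$
$I{\left(z \right)} = -10$ ($I{\left(z \right)} = -7 - 3 = -10$)
$n = \frac{9}{10}$ ($n = - \frac{9}{-10} = \left(-9\right) \left(- \frac{1}{10}\right) = \frac{9}{10} \approx 0.9$)
$Y{\left(F \right)} = - 14 F^{2}$
$\frac{1}{Y{\left(n \right)}} = \frac{1}{\left(-14\right) \left(\frac{9}{10}\right)^{2}} = \frac{1}{\left(-14\right) \frac{81}{100}} = \frac{1}{- \frac{567}{50}} = - \frac{50}{567}$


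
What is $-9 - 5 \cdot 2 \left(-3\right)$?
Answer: $21$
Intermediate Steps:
$-9 - 5 \cdot 2 \left(-3\right) = -9 - -30 = -9 + 30 = 21$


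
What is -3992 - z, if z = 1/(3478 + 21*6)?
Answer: -14387169/3604 ≈ -3992.0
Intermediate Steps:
z = 1/3604 (z = 1/(3478 + 126) = 1/3604 ≈ 0.00027747)
-3992 - z = -3992 - 1*1/3604 = -3992 - 1/3604 = -14387169/3604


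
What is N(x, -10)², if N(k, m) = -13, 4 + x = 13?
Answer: 169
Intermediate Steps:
x = 9 (x = -4 + 13 = 9)
N(x, -10)² = (-13)² = 169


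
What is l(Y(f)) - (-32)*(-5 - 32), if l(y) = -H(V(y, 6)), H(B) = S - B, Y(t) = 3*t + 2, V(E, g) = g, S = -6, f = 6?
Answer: -1172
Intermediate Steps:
Y(t) = 2 + 3*t
H(B) = -6 - B
l(y) = 12 (l(y) = -(-6 - 1*6) = -(-6 - 6) = -1*(-12) = 12)
l(Y(f)) - (-32)*(-5 - 32) = 12 - (-32)*(-5 - 32) = 12 - (-32)*(-37) = 12 - 1*1184 = 12 - 1184 = -1172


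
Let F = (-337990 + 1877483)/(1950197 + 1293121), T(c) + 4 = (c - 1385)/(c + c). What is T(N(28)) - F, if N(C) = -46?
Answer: 1653006839/149192628 ≈ 11.080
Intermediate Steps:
T(c) = -4 + (-1385 + c)/(2*c) (T(c) = -4 + (c - 1385)/(c + c) = -4 + (-1385 + c)/((2*c)) = -4 + (-1385 + c)*(1/(2*c)) = -4 + (-1385 + c)/(2*c))
F = 1539493/3243318 ≈ 0.47467
T(N(28)) - F = (½)*(-1385 - 7*(-46))/(-46) - 1*1539493/3243318 = (½)*(-1/46)*(-1385 + 322) - 1539493/3243318 = (½)*(-1/46)*(-1063) - 1539493/3243318 = 1063/92 - 1539493/3243318 = 1653006839/149192628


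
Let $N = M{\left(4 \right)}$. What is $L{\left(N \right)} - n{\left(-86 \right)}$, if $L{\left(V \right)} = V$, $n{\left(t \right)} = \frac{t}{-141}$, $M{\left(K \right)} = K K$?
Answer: $\frac{2170}{141} \approx 15.39$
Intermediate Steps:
$M{\left(K \right)} = K^{2}$
$n{\left(t \right)} = - \frac{t}{141}$ ($n{\left(t \right)} = t \left(- \frac{1}{141}\right) = - \frac{t}{141}$)
$N = 16$ ($N = 4^{2} = 16$)
$L{\left(N \right)} - n{\left(-86 \right)} = 16 - \left(- \frac{1}{141}\right) \left(-86\right) = 16 - \frac{86}{141} = \frac{2170}{141}$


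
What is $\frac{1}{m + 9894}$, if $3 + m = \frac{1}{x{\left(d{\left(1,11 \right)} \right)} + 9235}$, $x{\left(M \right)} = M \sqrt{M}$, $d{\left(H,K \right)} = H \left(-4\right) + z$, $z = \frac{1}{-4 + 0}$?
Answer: $\frac{53987643455923}{533991787268511097} - \frac{136 i \sqrt{17}}{533991787268511097} \approx 0.0001011 - 1.0501 \cdot 10^{-15} i$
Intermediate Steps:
$z = - \frac{1}{4}$ ($z = \frac{1}{-4} = - \frac{1}{4} \approx -0.25$)
$d{\left(H,K \right)} = - \frac{1}{4} - 4 H$ ($d{\left(H,K \right)} = H \left(-4\right) - \frac{1}{4} = - 4 H - \frac{1}{4} = - \frac{1}{4} - 4 H$)
$x{\left(M \right)} = M^{\frac{3}{2}}$
$m = -3 + \frac{1}{9235 - \frac{17 i \sqrt{17}}{8}}$ ($m = -3 + \frac{1}{\left(- \frac{1}{4} - 4\right)^{\frac{3}{2}} + 9235} = -3 + \frac{1}{\left(- \frac{17}{4}\right)^{\frac{3}{2}} + 9235} = -3 + \frac{1}{- \frac{17 i \sqrt{17}}{8} + 9235} = -3 + \frac{1}{9235 - \frac{17 i \sqrt{17}}{8}} \approx -2.9999 + 1.0273 \cdot 10^{-7} i$)
$\frac{1}{m + 9894} = \frac{1}{\left(- \frac{16374186899}{5458259313} + \frac{136 i \sqrt{17}}{5458259313}\right) + 9894} = \frac{1}{\frac{53987643455923}{5458259313} + \frac{136 i \sqrt{17}}{5458259313}}$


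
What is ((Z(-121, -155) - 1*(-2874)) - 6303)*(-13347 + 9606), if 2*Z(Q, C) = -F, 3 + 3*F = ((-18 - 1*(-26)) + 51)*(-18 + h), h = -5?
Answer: 11979929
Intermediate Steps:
F = -1360/3 (F = -1 + (((-18 - 1*(-26)) + 51)*(-18 - 5))/3 = -1 + (((-18 + 26) + 51)*(-23))/3 = -1 + ((8 + 51)*(-23))/3 = -1 + (59*(-23))/3 = -1 + (⅓)*(-1357) = -1 - 1357/3 = -1360/3 ≈ -453.33)
Z(Q, C) = 680/3 (Z(Q, C) = (-1*(-1360/3))/2 = (½)*(1360/3) = 680/3)
((Z(-121, -155) - 1*(-2874)) - 6303)*(-13347 + 9606) = ((680/3 - 1*(-2874)) - 6303)*(-13347 + 9606) = ((680/3 + 2874) - 6303)*(-3741) = (9302/3 - 6303)*(-3741) = -9607/3*(-3741) = 11979929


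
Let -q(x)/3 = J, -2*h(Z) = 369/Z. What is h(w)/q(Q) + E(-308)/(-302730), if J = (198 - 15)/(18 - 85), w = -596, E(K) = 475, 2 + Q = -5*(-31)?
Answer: 79706111/2201210376 ≈ 0.036210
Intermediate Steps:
Q = 153 (Q = -2 - 5*(-31) = -2 + 155 = 153)
J = -183/67 (J = 183/(-67) = 183*(-1/67) = -183/67 ≈ -2.7313)
h(Z) = -369/(2*Z)
q(x) = 549/67 (q(x) = -3*(-183/67) = 549/67)
h(w)/q(Q) + E(-308)/(-302730) = (-369/2/(-596))/(549/67) + 475/(-302730) = -369/2*(-1/596)*(67/549) + 475*(-1/302730) = (369/1192)*(67/549) - 95/60546 = 2747/72712 - 95/60546 = 79706111/2201210376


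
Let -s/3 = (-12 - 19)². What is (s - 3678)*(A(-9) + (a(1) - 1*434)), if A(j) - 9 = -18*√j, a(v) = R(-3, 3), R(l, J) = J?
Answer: 2768742 + 354294*I ≈ 2.7687e+6 + 3.5429e+5*I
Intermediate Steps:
a(v) = 3
s = -2883 (s = -3*(-12 - 19)² = -3*(-31)² = -3*961 = -2883)
A(j) = 9 - 18*√j
(s - 3678)*(A(-9) + (a(1) - 1*434)) = (-2883 - 3678)*((9 - 54*I) + (3 - 1*434)) = -6561*((9 - 54*I) + (3 - 434)) = -6561*((9 - 54*I) - 431) = -6561*(-422 - 54*I) = 2768742 + 354294*I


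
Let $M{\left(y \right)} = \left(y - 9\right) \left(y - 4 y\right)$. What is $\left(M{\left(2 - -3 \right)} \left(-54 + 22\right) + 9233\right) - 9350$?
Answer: $-2037$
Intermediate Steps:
$M{\left(y \right)} = - 3 y \left(-9 + y\right)$ ($M{\left(y \right)} = \left(-9 + y\right) \left(- 3 y\right) = - 3 y \left(-9 + y\right)$)
$\left(M{\left(2 - -3 \right)} \left(-54 + 22\right) + 9233\right) - 9350 = \left(3 \left(2 - -3\right) \left(9 - \left(2 - -3\right)\right) \left(-54 + 22\right) + 9233\right) - 9350 = \left(3 \left(2 + 3\right) \left(9 - \left(2 + 3\right)\right) \left(-32\right) + 9233\right) - 9350 = \left(3 \cdot 5 \left(9 - 5\right) \left(-32\right) + 9233\right) - 9350 = \left(3 \cdot 5 \cdot 4 \left(-32\right) + 9233\right) - 9350 = \left(60 \left(-32\right) + 9233\right) - 9350 = \left(-1920 + 9233\right) - 9350 = 7313 - 9350 = -2037$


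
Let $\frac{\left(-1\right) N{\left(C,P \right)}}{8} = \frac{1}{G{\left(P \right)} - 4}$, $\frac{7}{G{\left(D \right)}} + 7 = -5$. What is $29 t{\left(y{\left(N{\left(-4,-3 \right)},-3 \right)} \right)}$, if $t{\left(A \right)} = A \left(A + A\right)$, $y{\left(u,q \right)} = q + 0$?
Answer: $522$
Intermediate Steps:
$G{\left(D \right)} = - \frac{7}{12}$ ($G{\left(D \right)} = \frac{7}{-7 - 5} = \frac{7}{-12} = 7 \left(- \frac{1}{12}\right) = - \frac{7}{12}$)
$N{\left(C,P \right)} = \frac{96}{55}$ ($N{\left(C,P \right)} = - \frac{8}{- \frac{7}{12} - 4} = - \frac{8}{- \frac{55}{12}} = \left(-8\right) \left(- \frac{12}{55}\right) = \frac{96}{55}$)
$y{\left(u,q \right)} = q$
$t{\left(A \right)} = 2 A^{2}$ ($t{\left(A \right)} = A 2 A = 2 A^{2}$)
$29 t{\left(y{\left(N{\left(-4,-3 \right)},-3 \right)} \right)} = 29 \cdot 2 \left(-3\right)^{2} = 29 \cdot 2 \cdot 9 = 29 \cdot 18 = 522$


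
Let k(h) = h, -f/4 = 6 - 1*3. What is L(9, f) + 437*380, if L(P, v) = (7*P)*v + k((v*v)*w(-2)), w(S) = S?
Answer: 165016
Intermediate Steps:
f = -12 (f = -4*(6 - 1*3) = -4*(6 - 3) = -4*3 = -12)
L(P, v) = -2*v² + 7*P*v (L(P, v) = (7*P)*v + (v*v)*(-2) = 7*P*v + v²*(-2) = 7*P*v - 2*v² = -2*v² + 7*P*v)
L(9, f) + 437*380 = -12*(-2*(-12) + 7*9) + 437*380 = -12*(24 + 63) + 166060 = -12*87 + 166060 = -1044 + 166060 = 165016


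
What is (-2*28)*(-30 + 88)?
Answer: -3248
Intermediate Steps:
(-2*28)*(-30 + 88) = -56*58 = -3248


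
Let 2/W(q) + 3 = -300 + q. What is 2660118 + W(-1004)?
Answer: 3476774224/1307 ≈ 2.6601e+6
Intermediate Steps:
W(q) = 2/(-303 + q) (W(q) = 2/(-3 + (-300 + q)) = 2/(-303 + q))
2660118 + W(-1004) = 2660118 + 2/(-303 - 1004) = 2660118 + 2/(-1307) = 2660118 + 2*(-1/1307) = 2660118 - 2/1307 = 3476774224/1307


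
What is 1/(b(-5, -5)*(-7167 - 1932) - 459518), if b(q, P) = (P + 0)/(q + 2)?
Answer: -1/474683 ≈ -2.1067e-6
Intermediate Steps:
b(q, P) = P/(2 + q)
1/(b(-5, -5)*(-7167 - 1932) - 459518) = 1/((-5/(2 - 5))*(-7167 - 1932) - 459518) = 1/(-5/(-3)*(-9099) - 459518) = 1/(-5*(-1/3)*(-9099) - 459518) = 1/((5/3)*(-9099) - 459518) = 1/(-15165 - 459518) = 1/(-474683) = -1/474683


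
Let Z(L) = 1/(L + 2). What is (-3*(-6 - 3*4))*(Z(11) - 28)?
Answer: -19602/13 ≈ -1507.8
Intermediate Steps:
Z(L) = 1/(2 + L)
(-3*(-6 - 3*4))*(Z(11) - 28) = (-3*(-6 - 3*4))*(1/(2 + 11) - 28) = (-3*(-6 - 12))*(1/13 - 28) = (-3*(-18))*(1/13 - 28) = 54*(-363/13) = -19602/13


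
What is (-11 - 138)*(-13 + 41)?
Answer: -4172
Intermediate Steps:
(-11 - 138)*(-13 + 41) = -149*28 = -4172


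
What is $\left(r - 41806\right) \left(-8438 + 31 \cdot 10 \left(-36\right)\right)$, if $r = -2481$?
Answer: $867936626$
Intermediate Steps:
$\left(r - 41806\right) \left(-8438 + 31 \cdot 10 \left(-36\right)\right) = \left(-2481 - 41806\right) \left(-8438 + 31 \cdot 10 \left(-36\right)\right) = - 44287 \left(-8438 + 310 \left(-36\right)\right) = - 44287 \left(-8438 - 11160\right) = \left(-44287\right) \left(-19598\right) = 867936626$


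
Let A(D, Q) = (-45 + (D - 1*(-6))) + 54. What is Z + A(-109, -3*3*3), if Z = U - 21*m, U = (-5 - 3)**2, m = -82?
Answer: 1692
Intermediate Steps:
U = 64 (U = (-8)**2 = 64)
A(D, Q) = 15 + D (A(D, Q) = (-45 + (D + 6)) + 54 = (-45 + (6 + D)) + 54 = (-39 + D) + 54 = 15 + D)
Z = 1786 (Z = 64 - 21*(-82) = 64 + 1722 = 1786)
Z + A(-109, -3*3*3) = 1786 + (15 - 109) = 1786 - 94 = 1692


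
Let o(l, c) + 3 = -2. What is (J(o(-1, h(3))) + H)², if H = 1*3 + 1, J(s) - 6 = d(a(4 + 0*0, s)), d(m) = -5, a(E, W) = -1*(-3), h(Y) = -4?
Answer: 25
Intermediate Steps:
o(l, c) = -5 (o(l, c) = -3 - 2 = -5)
a(E, W) = 3
J(s) = 1 (J(s) = 6 - 5 = 1)
H = 4 (H = 3 + 1 = 4)
(J(o(-1, h(3))) + H)² = (1 + 4)² = 5² = 25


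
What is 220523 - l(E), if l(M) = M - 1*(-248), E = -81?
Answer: 220356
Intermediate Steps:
l(M) = 248 + M (l(M) = M + 248 = 248 + M)
220523 - l(E) = 220523 - (248 - 81) = 220523 - 1*167 = 220523 - 167 = 220356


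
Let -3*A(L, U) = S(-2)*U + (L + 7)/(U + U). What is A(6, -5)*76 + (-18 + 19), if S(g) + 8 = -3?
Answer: -6797/5 ≈ -1359.4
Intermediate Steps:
S(g) = -11 (S(g) = -8 - 3 = -11)
A(L, U) = 11*U/3 - (7 + L)/(6*U) (A(L, U) = -(-11*U + (L + 7)/(U + U))/3 = -(-11*U + (7 + L)/((2*U)))/3 = -(-11*U + (7 + L)*(1/(2*U)))/3 = -(-11*U + (7 + L)/(2*U))/3 = 11*U/3 - (7 + L)/(6*U))
A(6, -5)*76 + (-18 + 19) = ((⅙)*(-7 - 1*6 + 22*(-5)²)/(-5))*76 + (-18 + 19) = ((⅙)*(-⅕)*(-7 - 6 + 22*25))*76 + 1 = ((⅙)*(-⅕)*(-7 - 6 + 550))*76 + 1 = ((⅙)*(-⅕)*537)*76 + 1 = -179/10*76 + 1 = -6802/5 + 1 = -6797/5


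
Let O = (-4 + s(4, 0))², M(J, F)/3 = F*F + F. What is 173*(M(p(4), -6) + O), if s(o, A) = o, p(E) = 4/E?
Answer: 15570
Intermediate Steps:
M(J, F) = 3*F + 3*F² (M(J, F) = 3*(F*F + F) = 3*(F² + F) = 3*(F + F²) = 3*F + 3*F²)
O = 0 (O = (-4 + 4)² = 0² = 0)
173*(M(p(4), -6) + O) = 173*(3*(-6)*(1 - 6) + 0) = 173*(3*(-6)*(-5) + 0) = 173*(90 + 0) = 173*90 = 15570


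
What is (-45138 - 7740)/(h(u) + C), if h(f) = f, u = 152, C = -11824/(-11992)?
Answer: -13210687/38221 ≈ -345.64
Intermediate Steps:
C = 1478/1499 (C = -11824*(-1/11992) = 1478/1499 ≈ 0.98599)
(-45138 - 7740)/(h(u) + C) = (-45138 - 7740)/(152 + 1478/1499) = -52878/229326/1499 = -52878*1499/229326 = -13210687/38221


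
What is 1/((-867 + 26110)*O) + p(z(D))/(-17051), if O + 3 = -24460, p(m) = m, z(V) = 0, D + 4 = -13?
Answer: -1/617519509 ≈ -1.6194e-9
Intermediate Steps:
D = -17 (D = -4 - 13 = -17)
O = -24463 (O = -3 - 24460 = -24463)
1/((-867 + 26110)*O) + p(z(D))/(-17051) = 1/((-867 + 26110)*(-24463)) + 0/(-17051) = -1/24463/25243 + 0*(-1/17051) = (1/25243)*(-1/24463) + 0 = -1/617519509 + 0 = -1/617519509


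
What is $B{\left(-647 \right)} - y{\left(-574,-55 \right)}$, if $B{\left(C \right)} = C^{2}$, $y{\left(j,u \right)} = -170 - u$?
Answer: $418724$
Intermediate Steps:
$B{\left(-647 \right)} - y{\left(-574,-55 \right)} = \left(-647\right)^{2} - \left(-170 - -55\right) = 418609 - \left(-170 + 55\right) = 418609 - -115 = 418609 + 115 = 418724$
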